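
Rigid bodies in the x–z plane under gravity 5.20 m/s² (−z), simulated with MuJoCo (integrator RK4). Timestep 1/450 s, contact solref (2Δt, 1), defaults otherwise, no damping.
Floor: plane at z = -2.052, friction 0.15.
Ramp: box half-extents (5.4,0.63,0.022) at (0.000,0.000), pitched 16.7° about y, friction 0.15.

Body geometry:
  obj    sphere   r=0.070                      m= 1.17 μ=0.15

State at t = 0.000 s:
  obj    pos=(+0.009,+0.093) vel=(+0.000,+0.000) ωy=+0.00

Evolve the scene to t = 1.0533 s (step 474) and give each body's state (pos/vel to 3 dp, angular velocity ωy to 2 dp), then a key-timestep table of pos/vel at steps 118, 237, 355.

State at t = 1.0533 s:
  obj    pos=(+0.576,-0.077) vel=(+1.077,-0.323) ωy=+16.06

Key-timestep trajectory:
   step    t(s)  obj.x    obj.z    obj.vx   obj.vz 
    118  0.2622   +0.044  +0.083  +0.268  -0.080
    237  0.5267   +0.151  +0.051  +0.538  -0.162
    355  0.7889   +0.327  -0.002  +0.807  -0.242


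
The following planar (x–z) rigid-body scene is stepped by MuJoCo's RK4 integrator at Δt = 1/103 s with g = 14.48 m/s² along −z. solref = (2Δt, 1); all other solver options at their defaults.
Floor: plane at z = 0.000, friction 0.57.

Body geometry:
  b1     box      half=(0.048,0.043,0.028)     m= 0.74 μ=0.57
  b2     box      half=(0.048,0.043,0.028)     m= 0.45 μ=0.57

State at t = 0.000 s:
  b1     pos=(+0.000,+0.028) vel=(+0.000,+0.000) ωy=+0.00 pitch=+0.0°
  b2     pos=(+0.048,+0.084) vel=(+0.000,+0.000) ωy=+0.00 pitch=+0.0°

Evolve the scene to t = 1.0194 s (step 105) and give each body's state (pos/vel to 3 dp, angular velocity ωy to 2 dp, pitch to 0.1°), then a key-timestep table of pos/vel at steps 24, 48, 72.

State at t = 1.0194 s:
  b1     pos=(+0.000,+0.028) vel=(+0.000,+0.000) ωy=+0.00 pitch=+0.0°
  b2     pos=(+0.091,+0.048) vel=(+0.000,+0.000) ωy=+0.00 pitch=+90.0°

Key-timestep trajectory:
   step    t(s)  b1.x    b1.z    b1.vx   b1.vz   b2.x    b2.z    b2.vx   b2.vz 
     24  0.2330   +0.000  +0.028  +0.000  +0.000   +0.049  +0.084  +0.018  -0.001
     48  0.4660   +0.000  +0.028  +0.000  +0.000   +0.079  +0.057  +0.285  -0.715
     72  0.6990   +0.000  +0.028  +0.000  +0.000   +0.087  +0.048  -0.103  +0.070


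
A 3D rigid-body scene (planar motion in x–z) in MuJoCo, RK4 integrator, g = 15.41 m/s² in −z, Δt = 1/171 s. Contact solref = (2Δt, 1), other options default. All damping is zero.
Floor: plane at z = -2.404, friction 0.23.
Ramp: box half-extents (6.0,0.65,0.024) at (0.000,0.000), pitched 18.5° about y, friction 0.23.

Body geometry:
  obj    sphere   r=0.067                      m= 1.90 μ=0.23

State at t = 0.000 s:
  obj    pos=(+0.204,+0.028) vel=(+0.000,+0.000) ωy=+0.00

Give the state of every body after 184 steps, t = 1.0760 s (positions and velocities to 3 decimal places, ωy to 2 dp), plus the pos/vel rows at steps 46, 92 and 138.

State at t = 1.0760 s:
  obj    pos=(+2.122,-0.614) vel=(+3.564,-1.192) ωy=+56.08

Key-timestep trajectory:
   step    t(s)  obj.x    obj.z    obj.vx   obj.vz 
     46  0.2690   +0.324  -0.012  +0.891  -0.298
     92  0.5380   +0.683  -0.133  +1.782  -0.596
    138  0.8070   +1.283  -0.333  +2.673  -0.894


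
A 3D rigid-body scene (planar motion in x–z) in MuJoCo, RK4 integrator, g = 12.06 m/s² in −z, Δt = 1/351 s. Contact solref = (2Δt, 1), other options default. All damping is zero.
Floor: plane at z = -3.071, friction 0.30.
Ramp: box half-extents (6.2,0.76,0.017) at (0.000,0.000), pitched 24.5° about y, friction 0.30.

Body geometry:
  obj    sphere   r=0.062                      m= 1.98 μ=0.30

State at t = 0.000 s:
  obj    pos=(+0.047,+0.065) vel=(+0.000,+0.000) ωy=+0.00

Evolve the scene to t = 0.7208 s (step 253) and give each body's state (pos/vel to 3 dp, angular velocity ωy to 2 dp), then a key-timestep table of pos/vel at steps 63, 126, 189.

State at t = 0.7208 s:
  obj    pos=(+0.892,-0.320) vel=(+2.343,-1.068) ωy=+41.52

Key-timestep trajectory:
   step    t(s)  obj.x    obj.z    obj.vx   obj.vz 
     63  0.1795   +0.100  +0.041  +0.584  -0.266
    126  0.3590   +0.257  -0.030  +1.167  -0.532
    189  0.5385   +0.518  -0.149  +1.750  -0.798


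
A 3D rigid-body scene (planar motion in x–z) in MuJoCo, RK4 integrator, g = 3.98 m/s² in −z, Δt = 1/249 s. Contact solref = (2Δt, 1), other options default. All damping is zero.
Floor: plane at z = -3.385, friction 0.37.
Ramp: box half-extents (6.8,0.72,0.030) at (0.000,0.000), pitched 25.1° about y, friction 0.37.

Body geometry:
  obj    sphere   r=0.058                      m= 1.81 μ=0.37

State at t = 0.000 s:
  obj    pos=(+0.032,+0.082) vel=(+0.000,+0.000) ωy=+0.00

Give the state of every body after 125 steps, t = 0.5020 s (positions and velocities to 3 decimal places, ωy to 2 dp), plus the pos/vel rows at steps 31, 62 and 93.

State at t = 0.5020 s:
  obj    pos=(+0.170,+0.018) vel=(+0.548,-0.257) ωy=+10.43

Key-timestep trajectory:
   step    t(s)  obj.x    obj.z    obj.vx   obj.vz 
     31  0.1245   +0.041  +0.078  +0.136  -0.064
     62  0.2490   +0.066  +0.066  +0.272  -0.127
     93  0.3735   +0.108  +0.046  +0.408  -0.191


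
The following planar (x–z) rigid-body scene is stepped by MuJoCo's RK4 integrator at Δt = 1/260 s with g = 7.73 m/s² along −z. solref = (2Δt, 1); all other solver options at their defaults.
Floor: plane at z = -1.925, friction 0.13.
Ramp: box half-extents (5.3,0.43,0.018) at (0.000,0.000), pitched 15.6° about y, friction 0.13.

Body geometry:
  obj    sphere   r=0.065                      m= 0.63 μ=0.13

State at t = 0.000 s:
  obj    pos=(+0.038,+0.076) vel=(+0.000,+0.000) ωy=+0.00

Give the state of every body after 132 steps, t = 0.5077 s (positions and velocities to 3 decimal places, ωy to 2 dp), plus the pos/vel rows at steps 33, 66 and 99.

State at t = 0.5077 s:
  obj    pos=(+0.222,+0.024) vel=(+0.726,-0.203) ωy=+11.59

Key-timestep trajectory:
   step    t(s)  obj.x    obj.z    obj.vx   obj.vz 
     33  0.1269   +0.049  +0.072  +0.182  -0.051
     66  0.2538   +0.084  +0.063  +0.363  -0.101
     99  0.3808   +0.142  +0.047  +0.545  -0.152


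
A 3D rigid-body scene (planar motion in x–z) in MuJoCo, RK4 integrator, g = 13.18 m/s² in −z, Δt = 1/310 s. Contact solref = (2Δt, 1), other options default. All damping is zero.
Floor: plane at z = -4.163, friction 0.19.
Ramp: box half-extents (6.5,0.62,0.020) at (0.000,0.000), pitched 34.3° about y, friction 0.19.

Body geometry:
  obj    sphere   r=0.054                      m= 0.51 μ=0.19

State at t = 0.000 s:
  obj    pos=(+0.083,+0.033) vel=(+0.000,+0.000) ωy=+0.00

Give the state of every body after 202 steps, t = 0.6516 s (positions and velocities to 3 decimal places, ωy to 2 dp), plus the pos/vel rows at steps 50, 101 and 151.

State at t = 0.6516 s:
  obj    pos=(+1.023,-0.608) vel=(+2.889,-1.959) ωy=+62.45

Key-timestep trajectory:
   step    t(s)  obj.x    obj.z    obj.vx   obj.vz 
     50  0.1613   +0.141  -0.006  +0.710  -0.498
    101  0.3258   +0.318  -0.127  +1.441  -0.989
    151  0.4871   +0.608  -0.325  +2.154  -1.477


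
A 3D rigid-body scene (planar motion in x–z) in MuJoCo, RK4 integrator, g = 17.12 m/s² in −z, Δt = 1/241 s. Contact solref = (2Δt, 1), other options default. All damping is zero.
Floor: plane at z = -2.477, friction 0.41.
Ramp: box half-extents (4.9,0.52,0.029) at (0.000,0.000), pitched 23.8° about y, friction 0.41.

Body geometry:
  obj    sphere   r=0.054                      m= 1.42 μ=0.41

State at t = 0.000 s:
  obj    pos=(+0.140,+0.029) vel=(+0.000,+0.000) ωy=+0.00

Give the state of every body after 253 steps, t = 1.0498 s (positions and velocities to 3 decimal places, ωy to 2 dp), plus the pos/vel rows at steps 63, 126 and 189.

State at t = 1.0498 s:
  obj    pos=(+2.628,-1.068) vel=(+4.740,-2.091) ωy=+95.93

Key-timestep trajectory:
   step    t(s)  obj.x    obj.z    obj.vx   obj.vz 
     63  0.2614   +0.294  -0.039  +1.180  -0.521
    126  0.5228   +0.757  -0.243  +2.361  -1.041
    189  0.7842   +1.529  -0.583  +3.541  -1.562


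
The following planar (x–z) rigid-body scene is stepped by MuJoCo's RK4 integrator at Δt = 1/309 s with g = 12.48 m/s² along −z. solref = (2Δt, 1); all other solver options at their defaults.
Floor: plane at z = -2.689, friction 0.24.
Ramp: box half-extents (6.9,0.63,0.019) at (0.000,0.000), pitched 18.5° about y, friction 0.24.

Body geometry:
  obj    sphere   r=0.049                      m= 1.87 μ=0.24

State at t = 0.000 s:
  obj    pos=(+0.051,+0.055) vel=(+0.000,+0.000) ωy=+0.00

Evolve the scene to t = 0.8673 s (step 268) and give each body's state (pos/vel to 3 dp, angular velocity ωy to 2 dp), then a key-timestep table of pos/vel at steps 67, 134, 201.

State at t = 0.8673 s:
  obj    pos=(+1.060,-0.283) vel=(+2.327,-0.778) ωy=+50.06

Key-timestep trajectory:
   step    t(s)  obj.x    obj.z    obj.vx   obj.vz 
     67  0.2168   +0.114  +0.034  +0.582  -0.195
    134  0.4337   +0.303  -0.030  +1.163  -0.389
    201  0.6505   +0.618  -0.135  +1.745  -0.584


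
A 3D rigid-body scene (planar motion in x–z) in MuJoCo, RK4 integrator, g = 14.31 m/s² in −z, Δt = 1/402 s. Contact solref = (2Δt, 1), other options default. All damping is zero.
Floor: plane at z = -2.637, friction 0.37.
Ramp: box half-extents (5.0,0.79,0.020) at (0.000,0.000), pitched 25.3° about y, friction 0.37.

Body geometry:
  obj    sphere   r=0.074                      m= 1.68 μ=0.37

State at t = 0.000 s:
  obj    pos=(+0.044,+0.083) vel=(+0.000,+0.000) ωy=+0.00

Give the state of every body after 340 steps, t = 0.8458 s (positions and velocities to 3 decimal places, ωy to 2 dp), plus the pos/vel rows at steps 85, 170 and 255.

State at t = 0.8458 s:
  obj    pos=(+1.457,-0.585) vel=(+3.340,-1.579) ωy=+49.92

Key-timestep trajectory:
   step    t(s)  obj.x    obj.z    obj.vx   obj.vz 
     85  0.2114   +0.132  +0.041  +0.835  -0.395
    170  0.4229   +0.397  -0.084  +1.670  -0.789
    255  0.6343   +0.839  -0.292  +2.505  -1.184


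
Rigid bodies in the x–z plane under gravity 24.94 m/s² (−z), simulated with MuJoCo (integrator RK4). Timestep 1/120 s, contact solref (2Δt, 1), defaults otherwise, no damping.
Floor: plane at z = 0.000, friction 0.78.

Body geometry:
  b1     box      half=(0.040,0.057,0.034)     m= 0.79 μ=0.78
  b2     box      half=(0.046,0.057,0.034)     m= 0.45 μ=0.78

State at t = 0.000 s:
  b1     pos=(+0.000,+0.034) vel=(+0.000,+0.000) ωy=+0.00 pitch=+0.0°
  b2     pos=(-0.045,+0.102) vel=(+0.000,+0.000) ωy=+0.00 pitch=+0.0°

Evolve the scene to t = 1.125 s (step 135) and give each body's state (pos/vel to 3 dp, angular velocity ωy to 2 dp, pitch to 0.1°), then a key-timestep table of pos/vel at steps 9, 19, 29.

State at t = 1.125 s:
  b1     pos=(+0.000,+0.034) vel=(+0.000,+0.000) ωy=+0.00 pitch=+0.0°
  b2     pos=(-0.086,+0.046) vel=(+0.000,+0.000) ωy=+0.00 pitch=-90.0°

Key-timestep trajectory:
   step    t(s)  b1.x    b1.z    b1.vx   b1.vz   b2.x    b2.z    b2.vx   b2.vz 
      9  0.0750   +0.000  +0.034  +0.000  +0.005   -0.051  +0.100  -0.185  -0.054
     19  0.1583   +0.000  +0.034  +0.000  +0.001   -0.079  +0.068  -0.403  -1.084
     29  0.2417   +0.000  +0.034  +0.000  +0.000   -0.087  +0.044  +0.041  +0.066


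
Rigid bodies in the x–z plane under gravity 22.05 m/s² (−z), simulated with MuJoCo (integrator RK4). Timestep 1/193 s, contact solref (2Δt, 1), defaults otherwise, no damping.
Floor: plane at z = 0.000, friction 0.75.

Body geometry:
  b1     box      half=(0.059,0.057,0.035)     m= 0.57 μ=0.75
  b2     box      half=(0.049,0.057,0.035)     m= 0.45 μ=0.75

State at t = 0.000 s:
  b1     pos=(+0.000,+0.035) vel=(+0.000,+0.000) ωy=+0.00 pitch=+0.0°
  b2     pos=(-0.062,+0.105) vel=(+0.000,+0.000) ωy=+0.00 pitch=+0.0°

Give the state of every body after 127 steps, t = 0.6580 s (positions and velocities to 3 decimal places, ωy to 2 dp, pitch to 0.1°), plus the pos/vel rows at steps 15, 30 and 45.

State at t = 0.6580 s:
  b1     pos=(+0.000,+0.035) vel=(+0.000,+0.000) ωy=+0.00 pitch=+0.0°
  b2     pos=(-0.106,+0.049) vel=(+0.000,+0.000) ωy=+0.00 pitch=-90.0°

Key-timestep trajectory:
   step    t(s)  b1.x    b1.z    b1.vx   b1.vz   b2.x    b2.z    b2.vx   b2.vz 
     15  0.0777   +0.000  +0.035  +0.000  +0.000   -0.065  +0.104  -0.099  -0.017
     30  0.1554   +0.000  +0.035  +0.001  +0.000   -0.081  +0.097  -0.332  -0.267
     45  0.2332   +0.000  +0.035  +0.000  +0.000   -0.107  +0.045  +0.013  +0.154


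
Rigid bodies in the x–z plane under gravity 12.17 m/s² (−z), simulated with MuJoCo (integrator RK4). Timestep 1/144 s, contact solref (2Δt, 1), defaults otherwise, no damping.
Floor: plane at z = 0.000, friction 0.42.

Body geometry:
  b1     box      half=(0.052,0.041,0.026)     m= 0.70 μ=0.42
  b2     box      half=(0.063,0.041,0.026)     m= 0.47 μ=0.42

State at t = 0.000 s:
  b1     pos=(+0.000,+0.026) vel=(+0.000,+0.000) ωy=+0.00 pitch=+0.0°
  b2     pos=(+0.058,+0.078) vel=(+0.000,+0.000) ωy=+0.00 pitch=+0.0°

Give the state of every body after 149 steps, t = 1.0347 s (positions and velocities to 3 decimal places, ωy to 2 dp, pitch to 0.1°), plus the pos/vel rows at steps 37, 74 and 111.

State at t = 1.0347 s:
  b1     pos=(+0.000,+0.026) vel=(+0.000,+0.000) ωy=+0.00 pitch=+0.0°
  b2     pos=(+0.076,+0.064) vel=(+0.000,+0.000) ωy=-0.02 pitch=+47.2°

Key-timestep trajectory:
   step    t(s)  b1.x    b1.z    b1.vx   b1.vz   b2.x    b2.z    b2.vx   b2.vz 
     37  0.2569   +0.000  +0.026  +0.000  +0.000   +0.087  +0.067  +0.100  +0.028
     74  0.5139   +0.000  +0.026  +0.000  +0.000   +0.077  +0.065  -0.225  -0.069
    111  0.7708   +0.000  +0.026  +0.000  +0.000   +0.076  +0.064  +0.000  +0.000


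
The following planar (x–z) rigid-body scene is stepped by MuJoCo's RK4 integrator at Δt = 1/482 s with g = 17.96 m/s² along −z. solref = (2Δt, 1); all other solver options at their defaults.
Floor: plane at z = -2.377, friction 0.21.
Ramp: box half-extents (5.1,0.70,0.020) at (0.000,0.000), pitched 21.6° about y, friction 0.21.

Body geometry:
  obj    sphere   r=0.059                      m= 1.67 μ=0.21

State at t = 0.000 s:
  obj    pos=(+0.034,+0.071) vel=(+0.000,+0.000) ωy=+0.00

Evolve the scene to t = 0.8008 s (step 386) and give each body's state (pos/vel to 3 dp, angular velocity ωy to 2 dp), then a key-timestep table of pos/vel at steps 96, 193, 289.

State at t = 0.8008 s:
  obj    pos=(+1.442,-0.486) vel=(+3.516,-1.392) ωy=+64.09

Key-timestep trajectory:
   step    t(s)  obj.x    obj.z    obj.vx   obj.vz 
     96  0.1992   +0.121  +0.037  +0.875  -0.346
    193  0.4004   +0.386  -0.068  +1.758  -0.696
    289  0.5996   +0.823  -0.241  +2.633  -1.042


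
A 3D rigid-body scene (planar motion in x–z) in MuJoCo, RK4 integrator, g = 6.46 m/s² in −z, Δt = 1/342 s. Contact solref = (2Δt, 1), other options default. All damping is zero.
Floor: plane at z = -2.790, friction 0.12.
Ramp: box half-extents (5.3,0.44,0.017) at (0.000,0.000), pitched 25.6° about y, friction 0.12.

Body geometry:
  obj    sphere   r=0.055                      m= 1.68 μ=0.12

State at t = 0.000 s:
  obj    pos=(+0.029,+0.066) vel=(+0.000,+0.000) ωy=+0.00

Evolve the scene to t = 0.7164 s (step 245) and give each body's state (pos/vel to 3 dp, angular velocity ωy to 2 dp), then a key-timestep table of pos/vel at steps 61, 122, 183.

State at t = 0.7164 s:
  obj    pos=(+0.513,-0.166) vel=(+1.353,-0.643) ωy=+22.79

Key-timestep trajectory:
   step    t(s)  obj.x    obj.z    obj.vx   obj.vz 
     61  0.1784   +0.059  +0.052  +0.338  -0.158
    122  0.3567   +0.149  +0.008  +0.672  -0.324
    183  0.5351   +0.299  -0.063  +1.009  -0.484


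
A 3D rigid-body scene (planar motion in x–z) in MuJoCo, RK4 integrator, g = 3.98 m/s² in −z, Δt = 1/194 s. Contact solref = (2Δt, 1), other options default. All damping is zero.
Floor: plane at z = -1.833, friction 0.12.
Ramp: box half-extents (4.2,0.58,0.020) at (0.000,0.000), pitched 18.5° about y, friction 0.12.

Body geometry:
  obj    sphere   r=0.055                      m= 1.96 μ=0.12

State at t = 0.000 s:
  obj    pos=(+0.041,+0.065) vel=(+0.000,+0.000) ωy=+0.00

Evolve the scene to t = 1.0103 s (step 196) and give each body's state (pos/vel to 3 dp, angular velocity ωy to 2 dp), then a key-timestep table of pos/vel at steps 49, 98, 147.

State at t = 1.0103 s:
  obj    pos=(+0.478,-0.081) vel=(+0.864,-0.289) ωy=+16.57

Key-timestep trajectory:
   step    t(s)  obj.x    obj.z    obj.vx   obj.vz 
     49  0.2526   +0.068  +0.056  +0.216  -0.072
     98  0.5052   +0.150  +0.029  +0.432  -0.145
    147  0.7577   +0.287  -0.017  +0.648  -0.217


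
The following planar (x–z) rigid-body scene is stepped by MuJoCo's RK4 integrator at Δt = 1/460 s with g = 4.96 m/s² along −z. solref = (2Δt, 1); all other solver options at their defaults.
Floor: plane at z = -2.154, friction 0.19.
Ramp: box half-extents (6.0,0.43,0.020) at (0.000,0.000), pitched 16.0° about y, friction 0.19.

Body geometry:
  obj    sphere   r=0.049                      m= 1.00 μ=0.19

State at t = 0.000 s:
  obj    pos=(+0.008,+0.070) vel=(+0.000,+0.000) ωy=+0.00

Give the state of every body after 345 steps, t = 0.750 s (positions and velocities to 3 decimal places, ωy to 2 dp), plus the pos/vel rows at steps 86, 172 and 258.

State at t = 0.750 s:
  obj    pos=(+0.272,-0.006) vel=(+0.704,-0.202) ωy=+14.95

Key-timestep trajectory:
   step    t(s)  obj.x    obj.z    obj.vx   obj.vz 
     86  0.1870   +0.024  +0.065  +0.176  -0.050
    172  0.3739   +0.074  +0.051  +0.351  -0.101
    258  0.5609   +0.156  +0.027  +0.527  -0.151


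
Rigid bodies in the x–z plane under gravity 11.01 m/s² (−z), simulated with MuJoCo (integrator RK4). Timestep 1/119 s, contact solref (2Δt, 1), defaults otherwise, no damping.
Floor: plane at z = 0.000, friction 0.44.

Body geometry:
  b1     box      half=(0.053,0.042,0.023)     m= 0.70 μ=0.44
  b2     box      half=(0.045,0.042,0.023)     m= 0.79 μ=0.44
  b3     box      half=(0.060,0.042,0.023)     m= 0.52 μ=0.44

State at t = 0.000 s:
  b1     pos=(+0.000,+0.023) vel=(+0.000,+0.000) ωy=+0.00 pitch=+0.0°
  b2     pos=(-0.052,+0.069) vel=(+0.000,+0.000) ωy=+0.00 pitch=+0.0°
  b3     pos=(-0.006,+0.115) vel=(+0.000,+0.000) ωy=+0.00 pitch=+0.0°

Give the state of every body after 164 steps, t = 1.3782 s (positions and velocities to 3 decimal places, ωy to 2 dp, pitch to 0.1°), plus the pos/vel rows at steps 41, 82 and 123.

State at t = 1.3782 s:
  b1     pos=(+0.000,+0.023) vel=(+0.000,+0.000) ωy=+0.00 pitch=+0.0°
  b2     pos=(-0.053,+0.069) vel=(-0.001,+0.000) ωy=+0.00 pitch=+0.0°
  b3     pos=(+0.013,+0.104) vel=(+0.001,-0.001) ωy=-0.04 pitch=+44.2°

Key-timestep trajectory:
   step    t(s)  b1.x    b1.z    b1.vx   b1.vz   b2.x    b2.z    b2.vx   b2.vz   b3.x    b3.z    b3.vx   b3.vz 
     41  0.3445   +0.000  +0.023  +0.001  +0.000   -0.052  +0.069  +0.000  +0.000   +0.016  +0.105  +0.127  +0.084
     82  0.6891   +0.000  +0.023  +0.000  +0.000   -0.052  +0.069  +0.000  +0.000   +0.012  +0.105  +0.002  -0.001
    123  1.0336   +0.000  +0.023  +0.000  +0.000   -0.053  +0.069  -0.001  +0.000   +0.012  +0.105  +0.001  -0.001


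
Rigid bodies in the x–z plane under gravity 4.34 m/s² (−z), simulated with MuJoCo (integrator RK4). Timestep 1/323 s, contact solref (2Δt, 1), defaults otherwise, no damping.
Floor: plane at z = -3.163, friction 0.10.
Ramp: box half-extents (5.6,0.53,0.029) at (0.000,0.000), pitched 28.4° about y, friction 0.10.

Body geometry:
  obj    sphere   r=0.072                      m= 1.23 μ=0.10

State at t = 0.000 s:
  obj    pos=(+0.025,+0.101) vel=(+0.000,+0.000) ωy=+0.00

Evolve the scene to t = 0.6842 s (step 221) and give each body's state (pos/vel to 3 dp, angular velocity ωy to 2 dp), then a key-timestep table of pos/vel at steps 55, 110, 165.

State at t = 0.6842 s:
  obj    pos=(+0.372,-0.086) vel=(+1.010,-0.555) ωy=+9.02

Key-timestep trajectory:
   step    t(s)  obj.x    obj.z    obj.vx   obj.vz 
     55  0.1703   +0.047  +0.090  +0.253  -0.136
    110  0.3406   +0.111  +0.055  +0.504  -0.273
    165  0.5108   +0.219  -0.003  +0.755  -0.413


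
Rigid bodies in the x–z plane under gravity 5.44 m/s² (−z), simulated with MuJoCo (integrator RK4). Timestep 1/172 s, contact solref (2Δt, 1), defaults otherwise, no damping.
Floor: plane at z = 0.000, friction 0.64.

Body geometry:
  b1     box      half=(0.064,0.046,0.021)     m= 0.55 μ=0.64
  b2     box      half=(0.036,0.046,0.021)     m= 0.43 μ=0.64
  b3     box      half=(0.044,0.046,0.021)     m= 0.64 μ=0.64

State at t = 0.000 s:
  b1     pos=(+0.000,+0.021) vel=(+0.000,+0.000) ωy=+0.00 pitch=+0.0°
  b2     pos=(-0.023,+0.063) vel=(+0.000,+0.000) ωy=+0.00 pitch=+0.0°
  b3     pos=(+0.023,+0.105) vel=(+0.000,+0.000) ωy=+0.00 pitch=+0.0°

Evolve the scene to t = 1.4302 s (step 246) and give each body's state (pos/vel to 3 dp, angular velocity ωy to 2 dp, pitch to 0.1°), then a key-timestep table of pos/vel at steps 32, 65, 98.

State at t = 1.4302 s:
  b1     pos=(+0.000,+0.021) vel=(+0.000,+0.000) ωy=+0.00 pitch=+0.0°
  b2     pos=(-0.023,+0.063) vel=(+0.000,+0.000) ωy=+0.00 pitch=+0.0°
  b3     pos=(+0.125,+0.021) vel=(+0.000,+0.000) ωy=+0.00 pitch=+180.0°

Key-timestep trajectory:
   step    t(s)  b1.x    b1.z    b1.vx   b1.vz   b2.x    b2.z    b2.vx   b2.vz   b3.x    b3.z    b3.vx   b3.vz 
     32  0.1860   +0.000  +0.021  +0.000  +0.000   -0.023  +0.063  +0.000  +0.000   +0.036  +0.089  +0.117  -0.291
     65  0.3779   +0.000  +0.021  +0.000  +0.000   -0.023  +0.063  +0.000  +0.000   +0.058  +0.090  +0.133  -0.026
     98  0.5698   +0.000  +0.021  +0.000  +0.000   -0.023  +0.063  +0.000  +0.000   +0.099  +0.070  +0.274  -0.323


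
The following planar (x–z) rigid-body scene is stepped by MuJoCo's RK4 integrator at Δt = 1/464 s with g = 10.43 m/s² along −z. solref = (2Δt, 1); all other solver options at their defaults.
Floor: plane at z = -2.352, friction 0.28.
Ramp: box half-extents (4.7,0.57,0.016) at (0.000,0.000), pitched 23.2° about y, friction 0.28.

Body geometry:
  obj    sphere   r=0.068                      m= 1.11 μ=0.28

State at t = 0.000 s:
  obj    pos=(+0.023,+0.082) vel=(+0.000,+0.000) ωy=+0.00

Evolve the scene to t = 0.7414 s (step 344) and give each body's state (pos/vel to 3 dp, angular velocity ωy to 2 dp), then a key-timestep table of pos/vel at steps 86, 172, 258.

State at t = 0.7414 s:
  obj    pos=(+0.764,-0.236) vel=(+2.000,-0.857) ωy=+31.99

Key-timestep trajectory:
   step    t(s)  obj.x    obj.z    obj.vx   obj.vz 
     86  0.1853   +0.069  +0.062  +0.500  -0.214
    172  0.3707   +0.208  +0.002  +1.000  -0.429
    258  0.5560   +0.440  -0.097  +1.500  -0.643


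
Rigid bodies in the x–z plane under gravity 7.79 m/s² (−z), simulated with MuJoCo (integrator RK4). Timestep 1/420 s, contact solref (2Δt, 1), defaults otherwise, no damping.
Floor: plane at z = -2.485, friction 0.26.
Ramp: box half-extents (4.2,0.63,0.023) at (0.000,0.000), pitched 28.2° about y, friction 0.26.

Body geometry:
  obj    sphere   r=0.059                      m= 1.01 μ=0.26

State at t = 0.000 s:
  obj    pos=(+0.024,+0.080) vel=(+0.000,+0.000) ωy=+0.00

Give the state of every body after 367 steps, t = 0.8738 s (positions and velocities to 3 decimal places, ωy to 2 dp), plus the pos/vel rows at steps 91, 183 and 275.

State at t = 0.8738 s:
  obj    pos=(+0.909,-0.394) vel=(+2.025,-1.086) ωy=+38.94

Key-timestep trajectory:
   step    t(s)  obj.x    obj.z    obj.vx   obj.vz 
     91  0.2167   +0.078  +0.051  +0.502  -0.269
    183  0.4357   +0.244  -0.038  +1.010  -0.541
    275  0.6548   +0.521  -0.186  +1.517  -0.814


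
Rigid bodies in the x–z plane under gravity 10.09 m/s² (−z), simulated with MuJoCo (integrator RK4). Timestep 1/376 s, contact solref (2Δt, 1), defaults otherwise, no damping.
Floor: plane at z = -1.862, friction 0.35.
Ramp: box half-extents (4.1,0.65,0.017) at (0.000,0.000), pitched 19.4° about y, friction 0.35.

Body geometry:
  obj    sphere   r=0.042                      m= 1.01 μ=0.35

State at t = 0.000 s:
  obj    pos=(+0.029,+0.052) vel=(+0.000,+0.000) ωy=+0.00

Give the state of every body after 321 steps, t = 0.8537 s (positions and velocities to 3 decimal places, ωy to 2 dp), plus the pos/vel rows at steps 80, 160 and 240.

State at t = 0.8537 s:
  obj    pos=(+0.852,-0.237) vel=(+1.928,-0.679) ωy=+48.66

Key-timestep trajectory:
   step    t(s)  obj.x    obj.z    obj.vx   obj.vz 
     80  0.2128   +0.080  +0.034  +0.480  -0.169
    160  0.4255   +0.234  -0.020  +0.961  -0.338
    240  0.6383   +0.489  -0.110  +1.441  -0.508


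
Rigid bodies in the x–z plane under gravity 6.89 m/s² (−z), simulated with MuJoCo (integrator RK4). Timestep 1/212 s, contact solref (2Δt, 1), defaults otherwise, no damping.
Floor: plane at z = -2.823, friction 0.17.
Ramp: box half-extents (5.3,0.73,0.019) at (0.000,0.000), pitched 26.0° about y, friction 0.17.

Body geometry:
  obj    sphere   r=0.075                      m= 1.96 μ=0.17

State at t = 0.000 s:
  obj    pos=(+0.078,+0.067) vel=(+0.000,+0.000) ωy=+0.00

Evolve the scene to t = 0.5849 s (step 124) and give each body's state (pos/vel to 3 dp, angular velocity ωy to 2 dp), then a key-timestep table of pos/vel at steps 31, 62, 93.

State at t = 0.5849 s:
  obj    pos=(+0.410,-0.095) vel=(+1.134,-0.553) ωy=+16.82

Key-timestep trajectory:
   step    t(s)  obj.x    obj.z    obj.vx   obj.vz 
     31  0.1462   +0.099  +0.056  +0.284  -0.138
     62  0.2925   +0.161  +0.026  +0.567  -0.277
     93  0.4387   +0.265  -0.024  +0.851  -0.415


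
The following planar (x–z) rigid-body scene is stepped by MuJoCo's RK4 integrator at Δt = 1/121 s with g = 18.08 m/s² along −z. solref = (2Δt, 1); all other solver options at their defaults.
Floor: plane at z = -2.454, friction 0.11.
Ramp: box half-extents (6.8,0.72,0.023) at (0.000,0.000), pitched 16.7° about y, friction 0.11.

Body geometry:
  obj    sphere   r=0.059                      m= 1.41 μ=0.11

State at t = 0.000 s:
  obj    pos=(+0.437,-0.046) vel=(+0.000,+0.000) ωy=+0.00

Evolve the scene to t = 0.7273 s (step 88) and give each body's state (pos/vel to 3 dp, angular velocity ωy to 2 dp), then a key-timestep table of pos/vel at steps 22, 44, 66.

State at t = 0.7273 s:
  obj    pos=(+1.378,-0.328) vel=(+2.586,-0.776) ωy=+45.72

Key-timestep trajectory:
   step    t(s)  obj.x    obj.z    obj.vx   obj.vz 
     22  0.1818   +0.496  -0.063  +0.647  -0.194
     44  0.3636   +0.672  -0.116  +1.293  -0.388
     66  0.5455   +0.966  -0.204  +1.939  -0.582


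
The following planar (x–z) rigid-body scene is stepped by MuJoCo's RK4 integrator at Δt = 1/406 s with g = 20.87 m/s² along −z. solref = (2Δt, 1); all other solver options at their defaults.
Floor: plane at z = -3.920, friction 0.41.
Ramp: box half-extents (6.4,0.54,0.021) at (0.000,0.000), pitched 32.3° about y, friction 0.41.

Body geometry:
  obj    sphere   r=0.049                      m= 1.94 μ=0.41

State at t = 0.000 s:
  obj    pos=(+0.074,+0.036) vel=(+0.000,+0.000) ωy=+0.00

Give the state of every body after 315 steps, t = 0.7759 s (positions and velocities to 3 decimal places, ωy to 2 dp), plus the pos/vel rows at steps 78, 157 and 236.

State at t = 0.7759 s:
  obj    pos=(+2.101,-1.245) vel=(+5.224,-3.302) ωy=+126.12

Key-timestep trajectory:
   step    t(s)  obj.x    obj.z    obj.vx   obj.vz 
     78  0.1921   +0.198  -0.043  +1.294  -0.818
    157  0.3867   +0.578  -0.282  +2.604  -1.646
    236  0.5813   +1.212  -0.683  +3.914  -2.474


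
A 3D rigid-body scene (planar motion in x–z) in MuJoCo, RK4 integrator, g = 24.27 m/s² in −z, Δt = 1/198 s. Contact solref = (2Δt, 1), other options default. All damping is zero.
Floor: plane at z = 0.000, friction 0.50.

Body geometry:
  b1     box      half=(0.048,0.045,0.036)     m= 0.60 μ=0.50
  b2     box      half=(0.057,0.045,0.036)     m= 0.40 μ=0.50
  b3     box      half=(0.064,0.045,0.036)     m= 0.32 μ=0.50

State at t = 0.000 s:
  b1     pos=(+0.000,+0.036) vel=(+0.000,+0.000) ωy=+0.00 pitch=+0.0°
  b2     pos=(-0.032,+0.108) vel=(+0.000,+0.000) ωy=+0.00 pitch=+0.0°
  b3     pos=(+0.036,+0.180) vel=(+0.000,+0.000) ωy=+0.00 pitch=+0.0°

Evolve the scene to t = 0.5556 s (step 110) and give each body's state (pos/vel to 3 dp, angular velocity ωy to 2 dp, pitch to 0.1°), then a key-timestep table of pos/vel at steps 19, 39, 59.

State at t = 0.5556 s:
  b1     pos=(+0.000,+0.036) vel=(+0.000,+0.000) ωy=+0.00 pitch=+0.0°
  b2     pos=(-0.032,+0.108) vel=(+0.000,+0.000) ωy=+0.00 pitch=+0.0°
  b3     pos=(+0.099,+0.064) vel=(+0.000,+0.000) ωy=+0.00 pitch=+90.0°

Key-timestep trajectory:
   step    t(s)  b1.x    b1.z    b1.vx   b1.vz   b2.x    b2.z    b2.vx   b2.vz   b3.x    b3.z    b3.vx   b3.vz 
     19  0.0960   +0.000  +0.036  +0.000  +0.000   -0.032  +0.108  -0.001  +0.001   +0.051  +0.171  +0.325  -0.291
     39  0.1970   +0.000  +0.036  +0.000  +0.000   -0.032  +0.108  -0.002  +0.000   +0.105  +0.060  +0.348  -0.639
     59  0.2980   +0.000  +0.036  +0.000  +0.000   -0.032  +0.108  +0.000  +0.000   +0.098  +0.064  +0.155  -0.077


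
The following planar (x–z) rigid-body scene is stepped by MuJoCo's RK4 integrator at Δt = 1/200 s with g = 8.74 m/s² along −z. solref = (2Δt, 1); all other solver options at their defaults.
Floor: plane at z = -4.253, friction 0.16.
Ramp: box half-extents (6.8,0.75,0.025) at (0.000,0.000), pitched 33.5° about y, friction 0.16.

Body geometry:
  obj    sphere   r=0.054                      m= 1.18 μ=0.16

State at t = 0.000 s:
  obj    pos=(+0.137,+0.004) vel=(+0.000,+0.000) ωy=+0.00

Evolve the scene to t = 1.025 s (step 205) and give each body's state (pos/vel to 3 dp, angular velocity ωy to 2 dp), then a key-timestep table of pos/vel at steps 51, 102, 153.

State at t = 1.025 s:
  obj    pos=(+1.739,-1.056) vel=(+3.128,-2.067) ωy=+55.34

Key-timestep trajectory:
   step    t(s)  obj.x    obj.z    obj.vx   obj.vz 
     51  0.2550   +0.236  -0.062  +0.775  -0.521
    102  0.5100   +0.534  -0.259  +1.563  -1.013
    153  0.7650   +1.030  -0.587  +2.346  -1.517


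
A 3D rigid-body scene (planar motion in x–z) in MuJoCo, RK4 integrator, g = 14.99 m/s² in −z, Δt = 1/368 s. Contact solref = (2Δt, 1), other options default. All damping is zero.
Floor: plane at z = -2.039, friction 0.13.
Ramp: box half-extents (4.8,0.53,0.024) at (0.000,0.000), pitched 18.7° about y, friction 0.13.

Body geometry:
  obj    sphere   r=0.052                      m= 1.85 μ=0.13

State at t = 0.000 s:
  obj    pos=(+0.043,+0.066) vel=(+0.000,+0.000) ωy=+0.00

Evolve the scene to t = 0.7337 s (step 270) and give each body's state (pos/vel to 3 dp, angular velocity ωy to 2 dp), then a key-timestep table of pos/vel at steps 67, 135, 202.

State at t = 0.7337 s:
  obj    pos=(+0.918,-0.231) vel=(+2.386,-0.808) ωy=+48.43

Key-timestep trajectory:
   step    t(s)  obj.x    obj.z    obj.vx   obj.vz 
     67  0.1821   +0.097  +0.047  +0.592  -0.200
    135  0.3668   +0.262  -0.008  +1.193  -0.404
    202  0.5489   +0.533  -0.100  +1.785  -0.604


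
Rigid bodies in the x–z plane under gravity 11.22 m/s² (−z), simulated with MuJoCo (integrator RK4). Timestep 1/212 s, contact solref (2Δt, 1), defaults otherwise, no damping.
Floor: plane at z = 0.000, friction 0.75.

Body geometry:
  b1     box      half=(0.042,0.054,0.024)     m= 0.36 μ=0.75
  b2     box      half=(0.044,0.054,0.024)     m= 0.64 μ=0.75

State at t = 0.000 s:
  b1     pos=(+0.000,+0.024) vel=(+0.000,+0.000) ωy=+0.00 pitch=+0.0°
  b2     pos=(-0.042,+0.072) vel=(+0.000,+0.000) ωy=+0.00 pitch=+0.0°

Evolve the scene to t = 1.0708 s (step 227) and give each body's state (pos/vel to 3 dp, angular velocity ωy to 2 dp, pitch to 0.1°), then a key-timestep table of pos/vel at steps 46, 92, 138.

State at t = 1.0708 s:
  b1     pos=(+0.000,+0.024) vel=(+0.000,+0.000) ωy=+0.00 pitch=+0.0°
  b2     pos=(-0.150,+0.024) vel=(+0.000,+0.000) ωy=+0.00 pitch=+180.0°

Key-timestep trajectory:
   step    t(s)  b1.x    b1.z    b1.vx   b1.vz   b2.x    b2.z    b2.vx   b2.vz 
     46  0.2170   +0.000  +0.024  +0.000  +0.000   -0.044  +0.072  -0.022  -0.001
     92  0.4340   +0.000  +0.024  +0.000  +0.000   -0.067  +0.051  -0.208  -0.537
    138  0.6509   +0.000  +0.024  +0.000  +0.000   -0.112  +0.050  -0.157  -0.021


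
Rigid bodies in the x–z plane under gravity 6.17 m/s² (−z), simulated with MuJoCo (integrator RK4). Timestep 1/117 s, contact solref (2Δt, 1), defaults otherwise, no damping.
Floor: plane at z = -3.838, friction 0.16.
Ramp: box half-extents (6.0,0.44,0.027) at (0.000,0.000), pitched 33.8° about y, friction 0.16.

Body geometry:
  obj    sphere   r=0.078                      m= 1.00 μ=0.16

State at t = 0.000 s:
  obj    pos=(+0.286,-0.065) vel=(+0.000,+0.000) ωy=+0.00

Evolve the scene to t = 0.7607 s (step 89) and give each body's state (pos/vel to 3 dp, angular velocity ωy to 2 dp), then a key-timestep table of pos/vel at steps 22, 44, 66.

State at t = 0.7607 s:
  obj    pos=(+0.914,-0.485) vel=(+1.646,-1.117) ωy=+19.93

Key-timestep trajectory:
   step    t(s)  obj.x    obj.z    obj.vx   obj.vz 
     22  0.1880   +0.324  -0.091  +0.412  -0.266
     44  0.3761   +0.439  -0.168  +0.815  -0.550
     66  0.5641   +0.631  -0.296  +1.225  -0.818


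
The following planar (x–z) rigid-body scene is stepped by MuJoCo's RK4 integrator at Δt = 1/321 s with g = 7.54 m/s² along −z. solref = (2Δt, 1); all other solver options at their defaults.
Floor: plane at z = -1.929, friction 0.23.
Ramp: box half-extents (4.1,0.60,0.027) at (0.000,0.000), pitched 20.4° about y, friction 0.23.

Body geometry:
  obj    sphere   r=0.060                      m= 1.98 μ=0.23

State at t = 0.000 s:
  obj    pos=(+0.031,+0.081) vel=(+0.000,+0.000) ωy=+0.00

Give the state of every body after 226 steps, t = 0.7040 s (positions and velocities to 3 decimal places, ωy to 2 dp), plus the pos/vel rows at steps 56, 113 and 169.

State at t = 0.7040 s:
  obj    pos=(+0.467,-0.081) vel=(+1.239,-0.461) ωy=+22.03

Key-timestep trajectory:
   step    t(s)  obj.x    obj.z    obj.vx   obj.vz 
     56  0.1745   +0.058  +0.071  +0.307  -0.114
    113  0.3520   +0.140  +0.041  +0.619  -0.230
    169  0.5265   +0.275  -0.009  +0.926  -0.345


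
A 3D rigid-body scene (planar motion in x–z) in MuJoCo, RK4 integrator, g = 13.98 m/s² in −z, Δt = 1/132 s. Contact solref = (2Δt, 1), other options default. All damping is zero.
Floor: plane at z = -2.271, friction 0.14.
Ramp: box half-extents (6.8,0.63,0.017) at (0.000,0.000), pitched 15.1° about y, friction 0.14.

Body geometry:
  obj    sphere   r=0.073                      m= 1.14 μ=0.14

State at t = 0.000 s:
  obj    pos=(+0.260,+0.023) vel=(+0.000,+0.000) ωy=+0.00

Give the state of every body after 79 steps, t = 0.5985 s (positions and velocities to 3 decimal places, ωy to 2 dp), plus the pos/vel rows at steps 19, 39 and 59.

State at t = 0.5985 s:
  obj    pos=(+0.710,-0.098) vel=(+1.503,-0.406) ωy=+21.32

Key-timestep trajectory:
   step    t(s)  obj.x    obj.z    obj.vx   obj.vz 
     19  0.1439   +0.286  +0.016  +0.362  -0.098
     39  0.2955   +0.370  -0.007  +0.742  -0.200
     59  0.4470   +0.511  -0.045  +1.123  -0.303


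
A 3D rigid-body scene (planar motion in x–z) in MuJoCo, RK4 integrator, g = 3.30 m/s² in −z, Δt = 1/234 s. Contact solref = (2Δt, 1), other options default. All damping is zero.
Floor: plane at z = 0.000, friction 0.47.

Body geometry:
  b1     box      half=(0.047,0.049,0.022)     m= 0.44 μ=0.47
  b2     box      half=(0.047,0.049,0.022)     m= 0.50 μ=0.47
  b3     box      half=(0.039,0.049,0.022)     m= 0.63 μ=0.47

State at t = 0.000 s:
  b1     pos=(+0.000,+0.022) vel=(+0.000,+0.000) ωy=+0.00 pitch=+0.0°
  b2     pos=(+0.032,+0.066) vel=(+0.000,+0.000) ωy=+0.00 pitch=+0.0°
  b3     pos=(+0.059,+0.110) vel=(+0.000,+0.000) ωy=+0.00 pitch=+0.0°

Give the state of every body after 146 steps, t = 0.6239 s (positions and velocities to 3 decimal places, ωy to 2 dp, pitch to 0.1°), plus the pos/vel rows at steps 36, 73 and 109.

State at t = 0.6239 s:
  b1     pos=(+0.000,+0.022) vel=(+0.000,+0.000) ωy=+0.00 pitch=+0.0°
  b2     pos=(+0.036,+0.068) vel=(+0.026,+0.012) ωy=+1.09 pitch=+9.5°
  b3     pos=(+0.070,+0.107) vel=(+0.069,-0.024) ωy=+1.09 pitch=+9.4°

Key-timestep trajectory:
   step    t(s)  b1.x    b1.z    b1.vx   b1.vz   b2.x    b2.z    b2.vx   b2.vz   b3.x    b3.z    b3.vx   b3.vz 
     36  0.1538   +0.000  +0.022  +0.000  +0.000   +0.032  +0.066  +0.001  +0.001   +0.059  +0.110  +0.004  -0.001
     73  0.3120   +0.000  +0.022  +0.000  +0.000   +0.032  +0.066  +0.003  +0.002   +0.060  +0.110  +0.009  -0.002
    109  0.4658   +0.000  +0.022  +0.000  +0.000   +0.033  +0.067  +0.009  +0.005   +0.063  +0.109  +0.025  -0.006


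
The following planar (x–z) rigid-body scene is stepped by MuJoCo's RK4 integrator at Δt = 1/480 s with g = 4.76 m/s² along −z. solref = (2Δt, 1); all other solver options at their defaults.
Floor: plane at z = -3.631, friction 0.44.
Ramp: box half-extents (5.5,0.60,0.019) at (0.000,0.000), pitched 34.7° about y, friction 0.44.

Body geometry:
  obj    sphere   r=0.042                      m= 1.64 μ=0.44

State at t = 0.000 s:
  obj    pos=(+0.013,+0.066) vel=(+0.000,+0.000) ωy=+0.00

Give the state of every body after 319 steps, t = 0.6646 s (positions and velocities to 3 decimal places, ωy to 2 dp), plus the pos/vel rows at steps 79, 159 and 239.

State at t = 0.6646 s:
  obj    pos=(+0.364,-0.178) vel=(+1.058,-0.732) ωy=+30.62

Key-timestep trajectory:
   step    t(s)  obj.x    obj.z    obj.vx   obj.vz 
     79  0.1646   +0.034  +0.050  +0.262  -0.181
    159  0.3312   +0.100  +0.005  +0.527  -0.365
    239  0.4979   +0.210  -0.071  +0.792  -0.549


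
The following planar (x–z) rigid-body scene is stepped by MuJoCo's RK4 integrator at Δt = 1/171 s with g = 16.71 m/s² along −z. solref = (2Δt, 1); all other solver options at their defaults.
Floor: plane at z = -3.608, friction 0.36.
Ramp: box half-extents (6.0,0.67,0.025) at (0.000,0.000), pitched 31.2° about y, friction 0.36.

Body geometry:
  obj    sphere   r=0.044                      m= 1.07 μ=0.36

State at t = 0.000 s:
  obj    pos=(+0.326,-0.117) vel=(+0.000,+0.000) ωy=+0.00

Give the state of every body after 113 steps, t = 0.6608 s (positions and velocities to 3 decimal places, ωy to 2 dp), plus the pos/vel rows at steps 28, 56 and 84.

State at t = 0.6608 s:
  obj    pos=(+1.481,-0.816) vel=(+3.495,-2.117) ωy=+92.84

Key-timestep trajectory:
   step    t(s)  obj.x    obj.z    obj.vx   obj.vz 
     28  0.1637   +0.397  -0.160  +0.866  -0.525
     56  0.3275   +0.610  -0.289  +1.732  -1.049
     84  0.4912   +0.964  -0.503  +2.598  -1.573


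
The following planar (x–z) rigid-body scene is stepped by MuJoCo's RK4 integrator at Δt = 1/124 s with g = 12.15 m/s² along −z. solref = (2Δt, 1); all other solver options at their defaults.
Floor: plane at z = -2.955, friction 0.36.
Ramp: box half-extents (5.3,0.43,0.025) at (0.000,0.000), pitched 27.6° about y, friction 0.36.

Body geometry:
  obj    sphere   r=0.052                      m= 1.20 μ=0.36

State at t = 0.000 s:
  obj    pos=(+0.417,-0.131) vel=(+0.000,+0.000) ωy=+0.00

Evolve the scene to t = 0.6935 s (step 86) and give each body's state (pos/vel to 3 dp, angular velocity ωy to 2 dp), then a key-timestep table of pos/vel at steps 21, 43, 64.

State at t = 0.6935 s:
  obj    pos=(+1.274,-0.579) vel=(+2.471,-1.292) ωy=+53.61

Key-timestep trajectory:
   step    t(s)  obj.x    obj.z    obj.vx   obj.vz 
     21  0.1694   +0.468  -0.158  +0.604  -0.316
     43  0.3468   +0.631  -0.243  +1.236  -0.646
     64  0.5161   +0.892  -0.379  +1.839  -0.961


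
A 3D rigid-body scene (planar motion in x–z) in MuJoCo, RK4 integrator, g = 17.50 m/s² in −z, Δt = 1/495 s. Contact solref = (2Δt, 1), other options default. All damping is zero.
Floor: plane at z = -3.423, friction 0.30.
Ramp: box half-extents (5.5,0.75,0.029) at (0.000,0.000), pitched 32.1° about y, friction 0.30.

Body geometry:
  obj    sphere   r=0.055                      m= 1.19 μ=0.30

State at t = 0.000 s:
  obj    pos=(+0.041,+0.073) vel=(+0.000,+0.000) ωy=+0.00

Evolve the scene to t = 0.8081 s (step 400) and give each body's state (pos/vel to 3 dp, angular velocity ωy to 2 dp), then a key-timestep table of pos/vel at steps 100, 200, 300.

State at t = 0.8081 s:
  obj    pos=(+1.879,-1.079) vel=(+4.547,-2.852) ωy=+97.58

Key-timestep trajectory:
   step    t(s)  obj.x    obj.z    obj.vx   obj.vz 
    100  0.2020   +0.156  +0.001  +1.137  -0.713
    200  0.4040   +0.501  -0.215  +2.274  -1.426
    300  0.6061   +1.075  -0.575  +3.410  -2.139
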